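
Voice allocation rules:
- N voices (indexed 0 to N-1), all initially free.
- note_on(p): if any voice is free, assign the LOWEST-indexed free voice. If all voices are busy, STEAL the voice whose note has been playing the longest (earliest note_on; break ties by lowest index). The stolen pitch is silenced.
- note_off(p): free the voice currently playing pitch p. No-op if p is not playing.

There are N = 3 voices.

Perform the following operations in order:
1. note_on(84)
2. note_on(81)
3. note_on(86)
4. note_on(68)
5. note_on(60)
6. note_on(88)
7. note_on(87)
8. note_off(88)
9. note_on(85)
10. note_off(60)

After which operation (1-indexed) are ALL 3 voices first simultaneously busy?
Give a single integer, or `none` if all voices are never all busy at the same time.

Op 1: note_on(84): voice 0 is free -> assigned | voices=[84 - -]
Op 2: note_on(81): voice 1 is free -> assigned | voices=[84 81 -]
Op 3: note_on(86): voice 2 is free -> assigned | voices=[84 81 86]
Op 4: note_on(68): all voices busy, STEAL voice 0 (pitch 84, oldest) -> assign | voices=[68 81 86]
Op 5: note_on(60): all voices busy, STEAL voice 1 (pitch 81, oldest) -> assign | voices=[68 60 86]
Op 6: note_on(88): all voices busy, STEAL voice 2 (pitch 86, oldest) -> assign | voices=[68 60 88]
Op 7: note_on(87): all voices busy, STEAL voice 0 (pitch 68, oldest) -> assign | voices=[87 60 88]
Op 8: note_off(88): free voice 2 | voices=[87 60 -]
Op 9: note_on(85): voice 2 is free -> assigned | voices=[87 60 85]
Op 10: note_off(60): free voice 1 | voices=[87 - 85]

Answer: 3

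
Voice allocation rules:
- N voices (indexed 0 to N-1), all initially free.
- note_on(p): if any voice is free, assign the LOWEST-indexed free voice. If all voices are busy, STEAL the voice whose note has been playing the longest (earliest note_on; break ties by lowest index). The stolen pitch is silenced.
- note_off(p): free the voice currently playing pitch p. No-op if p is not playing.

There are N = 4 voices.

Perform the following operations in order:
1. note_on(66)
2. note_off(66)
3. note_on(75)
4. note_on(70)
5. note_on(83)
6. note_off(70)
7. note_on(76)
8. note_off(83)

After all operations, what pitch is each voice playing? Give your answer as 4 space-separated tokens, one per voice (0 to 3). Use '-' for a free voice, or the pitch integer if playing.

Op 1: note_on(66): voice 0 is free -> assigned | voices=[66 - - -]
Op 2: note_off(66): free voice 0 | voices=[- - - -]
Op 3: note_on(75): voice 0 is free -> assigned | voices=[75 - - -]
Op 4: note_on(70): voice 1 is free -> assigned | voices=[75 70 - -]
Op 5: note_on(83): voice 2 is free -> assigned | voices=[75 70 83 -]
Op 6: note_off(70): free voice 1 | voices=[75 - 83 -]
Op 7: note_on(76): voice 1 is free -> assigned | voices=[75 76 83 -]
Op 8: note_off(83): free voice 2 | voices=[75 76 - -]

Answer: 75 76 - -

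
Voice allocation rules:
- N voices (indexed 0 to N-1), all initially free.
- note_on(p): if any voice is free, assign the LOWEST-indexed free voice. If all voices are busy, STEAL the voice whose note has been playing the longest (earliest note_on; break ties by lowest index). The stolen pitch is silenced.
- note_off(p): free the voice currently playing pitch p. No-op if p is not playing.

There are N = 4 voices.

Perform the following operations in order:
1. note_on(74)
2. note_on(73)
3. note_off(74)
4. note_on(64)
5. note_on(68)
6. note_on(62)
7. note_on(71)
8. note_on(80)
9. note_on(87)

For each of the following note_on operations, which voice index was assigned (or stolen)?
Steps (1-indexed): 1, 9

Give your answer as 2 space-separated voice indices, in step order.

Op 1: note_on(74): voice 0 is free -> assigned | voices=[74 - - -]
Op 2: note_on(73): voice 1 is free -> assigned | voices=[74 73 - -]
Op 3: note_off(74): free voice 0 | voices=[- 73 - -]
Op 4: note_on(64): voice 0 is free -> assigned | voices=[64 73 - -]
Op 5: note_on(68): voice 2 is free -> assigned | voices=[64 73 68 -]
Op 6: note_on(62): voice 3 is free -> assigned | voices=[64 73 68 62]
Op 7: note_on(71): all voices busy, STEAL voice 1 (pitch 73, oldest) -> assign | voices=[64 71 68 62]
Op 8: note_on(80): all voices busy, STEAL voice 0 (pitch 64, oldest) -> assign | voices=[80 71 68 62]
Op 9: note_on(87): all voices busy, STEAL voice 2 (pitch 68, oldest) -> assign | voices=[80 71 87 62]

Answer: 0 2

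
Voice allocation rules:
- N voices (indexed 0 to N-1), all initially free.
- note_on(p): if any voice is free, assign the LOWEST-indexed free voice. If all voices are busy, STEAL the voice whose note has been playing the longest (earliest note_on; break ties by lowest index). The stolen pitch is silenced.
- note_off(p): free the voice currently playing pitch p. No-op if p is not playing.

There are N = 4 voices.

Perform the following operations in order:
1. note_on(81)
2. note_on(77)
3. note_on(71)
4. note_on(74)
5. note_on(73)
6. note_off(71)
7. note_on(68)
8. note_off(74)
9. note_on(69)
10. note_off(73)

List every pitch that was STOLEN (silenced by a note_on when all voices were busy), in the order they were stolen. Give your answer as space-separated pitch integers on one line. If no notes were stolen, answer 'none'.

Answer: 81

Derivation:
Op 1: note_on(81): voice 0 is free -> assigned | voices=[81 - - -]
Op 2: note_on(77): voice 1 is free -> assigned | voices=[81 77 - -]
Op 3: note_on(71): voice 2 is free -> assigned | voices=[81 77 71 -]
Op 4: note_on(74): voice 3 is free -> assigned | voices=[81 77 71 74]
Op 5: note_on(73): all voices busy, STEAL voice 0 (pitch 81, oldest) -> assign | voices=[73 77 71 74]
Op 6: note_off(71): free voice 2 | voices=[73 77 - 74]
Op 7: note_on(68): voice 2 is free -> assigned | voices=[73 77 68 74]
Op 8: note_off(74): free voice 3 | voices=[73 77 68 -]
Op 9: note_on(69): voice 3 is free -> assigned | voices=[73 77 68 69]
Op 10: note_off(73): free voice 0 | voices=[- 77 68 69]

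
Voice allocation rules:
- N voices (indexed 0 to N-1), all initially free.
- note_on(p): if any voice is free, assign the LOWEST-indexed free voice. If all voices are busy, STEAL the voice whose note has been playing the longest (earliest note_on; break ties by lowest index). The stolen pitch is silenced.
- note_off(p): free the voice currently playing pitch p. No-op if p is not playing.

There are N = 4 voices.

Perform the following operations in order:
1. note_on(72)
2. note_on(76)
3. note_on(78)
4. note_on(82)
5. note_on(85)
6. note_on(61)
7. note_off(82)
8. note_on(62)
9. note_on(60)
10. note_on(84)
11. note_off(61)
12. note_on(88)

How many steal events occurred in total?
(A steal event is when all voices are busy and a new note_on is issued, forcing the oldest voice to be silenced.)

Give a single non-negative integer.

Op 1: note_on(72): voice 0 is free -> assigned | voices=[72 - - -]
Op 2: note_on(76): voice 1 is free -> assigned | voices=[72 76 - -]
Op 3: note_on(78): voice 2 is free -> assigned | voices=[72 76 78 -]
Op 4: note_on(82): voice 3 is free -> assigned | voices=[72 76 78 82]
Op 5: note_on(85): all voices busy, STEAL voice 0 (pitch 72, oldest) -> assign | voices=[85 76 78 82]
Op 6: note_on(61): all voices busy, STEAL voice 1 (pitch 76, oldest) -> assign | voices=[85 61 78 82]
Op 7: note_off(82): free voice 3 | voices=[85 61 78 -]
Op 8: note_on(62): voice 3 is free -> assigned | voices=[85 61 78 62]
Op 9: note_on(60): all voices busy, STEAL voice 2 (pitch 78, oldest) -> assign | voices=[85 61 60 62]
Op 10: note_on(84): all voices busy, STEAL voice 0 (pitch 85, oldest) -> assign | voices=[84 61 60 62]
Op 11: note_off(61): free voice 1 | voices=[84 - 60 62]
Op 12: note_on(88): voice 1 is free -> assigned | voices=[84 88 60 62]

Answer: 4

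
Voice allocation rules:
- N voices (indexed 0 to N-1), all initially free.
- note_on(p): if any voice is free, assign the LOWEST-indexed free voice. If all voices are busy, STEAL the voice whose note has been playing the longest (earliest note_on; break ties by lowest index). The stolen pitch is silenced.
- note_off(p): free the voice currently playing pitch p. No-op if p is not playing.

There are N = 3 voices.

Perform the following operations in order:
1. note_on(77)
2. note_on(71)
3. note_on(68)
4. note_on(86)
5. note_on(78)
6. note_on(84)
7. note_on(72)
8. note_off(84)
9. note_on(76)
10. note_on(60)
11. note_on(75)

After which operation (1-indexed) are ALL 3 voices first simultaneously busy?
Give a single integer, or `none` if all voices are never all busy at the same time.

Op 1: note_on(77): voice 0 is free -> assigned | voices=[77 - -]
Op 2: note_on(71): voice 1 is free -> assigned | voices=[77 71 -]
Op 3: note_on(68): voice 2 is free -> assigned | voices=[77 71 68]
Op 4: note_on(86): all voices busy, STEAL voice 0 (pitch 77, oldest) -> assign | voices=[86 71 68]
Op 5: note_on(78): all voices busy, STEAL voice 1 (pitch 71, oldest) -> assign | voices=[86 78 68]
Op 6: note_on(84): all voices busy, STEAL voice 2 (pitch 68, oldest) -> assign | voices=[86 78 84]
Op 7: note_on(72): all voices busy, STEAL voice 0 (pitch 86, oldest) -> assign | voices=[72 78 84]
Op 8: note_off(84): free voice 2 | voices=[72 78 -]
Op 9: note_on(76): voice 2 is free -> assigned | voices=[72 78 76]
Op 10: note_on(60): all voices busy, STEAL voice 1 (pitch 78, oldest) -> assign | voices=[72 60 76]
Op 11: note_on(75): all voices busy, STEAL voice 0 (pitch 72, oldest) -> assign | voices=[75 60 76]

Answer: 3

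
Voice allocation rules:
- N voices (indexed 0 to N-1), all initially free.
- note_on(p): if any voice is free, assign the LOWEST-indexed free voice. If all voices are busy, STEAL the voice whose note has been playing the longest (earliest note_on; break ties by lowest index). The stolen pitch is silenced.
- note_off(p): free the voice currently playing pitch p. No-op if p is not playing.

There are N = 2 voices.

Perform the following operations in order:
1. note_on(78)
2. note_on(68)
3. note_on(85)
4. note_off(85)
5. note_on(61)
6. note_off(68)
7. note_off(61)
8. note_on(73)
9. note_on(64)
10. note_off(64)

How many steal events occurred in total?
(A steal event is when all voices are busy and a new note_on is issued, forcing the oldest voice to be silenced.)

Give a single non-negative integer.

Answer: 1

Derivation:
Op 1: note_on(78): voice 0 is free -> assigned | voices=[78 -]
Op 2: note_on(68): voice 1 is free -> assigned | voices=[78 68]
Op 3: note_on(85): all voices busy, STEAL voice 0 (pitch 78, oldest) -> assign | voices=[85 68]
Op 4: note_off(85): free voice 0 | voices=[- 68]
Op 5: note_on(61): voice 0 is free -> assigned | voices=[61 68]
Op 6: note_off(68): free voice 1 | voices=[61 -]
Op 7: note_off(61): free voice 0 | voices=[- -]
Op 8: note_on(73): voice 0 is free -> assigned | voices=[73 -]
Op 9: note_on(64): voice 1 is free -> assigned | voices=[73 64]
Op 10: note_off(64): free voice 1 | voices=[73 -]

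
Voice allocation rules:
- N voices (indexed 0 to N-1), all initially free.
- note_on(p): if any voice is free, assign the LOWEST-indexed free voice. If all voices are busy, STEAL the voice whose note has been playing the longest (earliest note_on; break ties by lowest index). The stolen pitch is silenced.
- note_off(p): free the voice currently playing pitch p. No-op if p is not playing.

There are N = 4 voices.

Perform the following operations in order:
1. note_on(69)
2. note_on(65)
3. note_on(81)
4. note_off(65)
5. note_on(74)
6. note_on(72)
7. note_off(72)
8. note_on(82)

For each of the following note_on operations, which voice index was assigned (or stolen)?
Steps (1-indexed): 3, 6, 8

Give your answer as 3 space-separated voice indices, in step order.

Answer: 2 3 3

Derivation:
Op 1: note_on(69): voice 0 is free -> assigned | voices=[69 - - -]
Op 2: note_on(65): voice 1 is free -> assigned | voices=[69 65 - -]
Op 3: note_on(81): voice 2 is free -> assigned | voices=[69 65 81 -]
Op 4: note_off(65): free voice 1 | voices=[69 - 81 -]
Op 5: note_on(74): voice 1 is free -> assigned | voices=[69 74 81 -]
Op 6: note_on(72): voice 3 is free -> assigned | voices=[69 74 81 72]
Op 7: note_off(72): free voice 3 | voices=[69 74 81 -]
Op 8: note_on(82): voice 3 is free -> assigned | voices=[69 74 81 82]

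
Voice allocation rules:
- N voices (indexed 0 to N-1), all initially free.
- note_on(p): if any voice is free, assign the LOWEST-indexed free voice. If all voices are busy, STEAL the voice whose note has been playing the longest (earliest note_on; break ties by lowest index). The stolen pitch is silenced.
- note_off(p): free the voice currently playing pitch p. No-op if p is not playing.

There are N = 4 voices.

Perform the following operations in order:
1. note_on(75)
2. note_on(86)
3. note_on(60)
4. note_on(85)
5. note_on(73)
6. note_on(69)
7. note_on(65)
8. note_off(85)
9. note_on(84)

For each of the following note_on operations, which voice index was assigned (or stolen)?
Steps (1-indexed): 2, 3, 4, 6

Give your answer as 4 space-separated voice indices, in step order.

Answer: 1 2 3 1

Derivation:
Op 1: note_on(75): voice 0 is free -> assigned | voices=[75 - - -]
Op 2: note_on(86): voice 1 is free -> assigned | voices=[75 86 - -]
Op 3: note_on(60): voice 2 is free -> assigned | voices=[75 86 60 -]
Op 4: note_on(85): voice 3 is free -> assigned | voices=[75 86 60 85]
Op 5: note_on(73): all voices busy, STEAL voice 0 (pitch 75, oldest) -> assign | voices=[73 86 60 85]
Op 6: note_on(69): all voices busy, STEAL voice 1 (pitch 86, oldest) -> assign | voices=[73 69 60 85]
Op 7: note_on(65): all voices busy, STEAL voice 2 (pitch 60, oldest) -> assign | voices=[73 69 65 85]
Op 8: note_off(85): free voice 3 | voices=[73 69 65 -]
Op 9: note_on(84): voice 3 is free -> assigned | voices=[73 69 65 84]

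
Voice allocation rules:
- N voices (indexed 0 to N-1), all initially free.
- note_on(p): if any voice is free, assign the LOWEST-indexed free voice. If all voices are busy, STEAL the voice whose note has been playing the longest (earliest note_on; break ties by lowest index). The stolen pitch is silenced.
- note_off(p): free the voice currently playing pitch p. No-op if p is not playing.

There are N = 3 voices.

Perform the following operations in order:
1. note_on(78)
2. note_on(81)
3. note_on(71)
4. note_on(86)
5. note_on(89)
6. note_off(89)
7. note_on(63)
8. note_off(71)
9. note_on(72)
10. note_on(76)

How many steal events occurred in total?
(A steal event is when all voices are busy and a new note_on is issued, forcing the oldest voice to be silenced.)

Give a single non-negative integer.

Op 1: note_on(78): voice 0 is free -> assigned | voices=[78 - -]
Op 2: note_on(81): voice 1 is free -> assigned | voices=[78 81 -]
Op 3: note_on(71): voice 2 is free -> assigned | voices=[78 81 71]
Op 4: note_on(86): all voices busy, STEAL voice 0 (pitch 78, oldest) -> assign | voices=[86 81 71]
Op 5: note_on(89): all voices busy, STEAL voice 1 (pitch 81, oldest) -> assign | voices=[86 89 71]
Op 6: note_off(89): free voice 1 | voices=[86 - 71]
Op 7: note_on(63): voice 1 is free -> assigned | voices=[86 63 71]
Op 8: note_off(71): free voice 2 | voices=[86 63 -]
Op 9: note_on(72): voice 2 is free -> assigned | voices=[86 63 72]
Op 10: note_on(76): all voices busy, STEAL voice 0 (pitch 86, oldest) -> assign | voices=[76 63 72]

Answer: 3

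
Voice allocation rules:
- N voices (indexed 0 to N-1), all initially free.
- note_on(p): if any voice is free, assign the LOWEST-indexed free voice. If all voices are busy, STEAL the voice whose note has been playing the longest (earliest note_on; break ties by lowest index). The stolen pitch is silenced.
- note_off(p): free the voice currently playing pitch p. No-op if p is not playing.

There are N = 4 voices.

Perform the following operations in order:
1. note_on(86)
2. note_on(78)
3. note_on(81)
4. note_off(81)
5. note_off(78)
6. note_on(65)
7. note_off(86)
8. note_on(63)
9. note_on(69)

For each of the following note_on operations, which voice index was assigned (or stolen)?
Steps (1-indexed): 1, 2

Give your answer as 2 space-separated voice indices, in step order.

Answer: 0 1

Derivation:
Op 1: note_on(86): voice 0 is free -> assigned | voices=[86 - - -]
Op 2: note_on(78): voice 1 is free -> assigned | voices=[86 78 - -]
Op 3: note_on(81): voice 2 is free -> assigned | voices=[86 78 81 -]
Op 4: note_off(81): free voice 2 | voices=[86 78 - -]
Op 5: note_off(78): free voice 1 | voices=[86 - - -]
Op 6: note_on(65): voice 1 is free -> assigned | voices=[86 65 - -]
Op 7: note_off(86): free voice 0 | voices=[- 65 - -]
Op 8: note_on(63): voice 0 is free -> assigned | voices=[63 65 - -]
Op 9: note_on(69): voice 2 is free -> assigned | voices=[63 65 69 -]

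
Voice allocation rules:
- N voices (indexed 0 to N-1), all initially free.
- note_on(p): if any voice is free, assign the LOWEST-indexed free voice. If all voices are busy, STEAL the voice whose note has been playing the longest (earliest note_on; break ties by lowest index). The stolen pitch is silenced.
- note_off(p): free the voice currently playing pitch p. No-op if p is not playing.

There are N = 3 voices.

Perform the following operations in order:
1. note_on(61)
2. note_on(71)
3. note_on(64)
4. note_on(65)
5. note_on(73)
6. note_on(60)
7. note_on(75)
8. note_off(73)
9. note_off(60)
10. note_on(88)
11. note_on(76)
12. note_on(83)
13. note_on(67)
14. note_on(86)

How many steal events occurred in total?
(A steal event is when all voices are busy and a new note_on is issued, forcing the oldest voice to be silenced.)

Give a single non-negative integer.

Answer: 7

Derivation:
Op 1: note_on(61): voice 0 is free -> assigned | voices=[61 - -]
Op 2: note_on(71): voice 1 is free -> assigned | voices=[61 71 -]
Op 3: note_on(64): voice 2 is free -> assigned | voices=[61 71 64]
Op 4: note_on(65): all voices busy, STEAL voice 0 (pitch 61, oldest) -> assign | voices=[65 71 64]
Op 5: note_on(73): all voices busy, STEAL voice 1 (pitch 71, oldest) -> assign | voices=[65 73 64]
Op 6: note_on(60): all voices busy, STEAL voice 2 (pitch 64, oldest) -> assign | voices=[65 73 60]
Op 7: note_on(75): all voices busy, STEAL voice 0 (pitch 65, oldest) -> assign | voices=[75 73 60]
Op 8: note_off(73): free voice 1 | voices=[75 - 60]
Op 9: note_off(60): free voice 2 | voices=[75 - -]
Op 10: note_on(88): voice 1 is free -> assigned | voices=[75 88 -]
Op 11: note_on(76): voice 2 is free -> assigned | voices=[75 88 76]
Op 12: note_on(83): all voices busy, STEAL voice 0 (pitch 75, oldest) -> assign | voices=[83 88 76]
Op 13: note_on(67): all voices busy, STEAL voice 1 (pitch 88, oldest) -> assign | voices=[83 67 76]
Op 14: note_on(86): all voices busy, STEAL voice 2 (pitch 76, oldest) -> assign | voices=[83 67 86]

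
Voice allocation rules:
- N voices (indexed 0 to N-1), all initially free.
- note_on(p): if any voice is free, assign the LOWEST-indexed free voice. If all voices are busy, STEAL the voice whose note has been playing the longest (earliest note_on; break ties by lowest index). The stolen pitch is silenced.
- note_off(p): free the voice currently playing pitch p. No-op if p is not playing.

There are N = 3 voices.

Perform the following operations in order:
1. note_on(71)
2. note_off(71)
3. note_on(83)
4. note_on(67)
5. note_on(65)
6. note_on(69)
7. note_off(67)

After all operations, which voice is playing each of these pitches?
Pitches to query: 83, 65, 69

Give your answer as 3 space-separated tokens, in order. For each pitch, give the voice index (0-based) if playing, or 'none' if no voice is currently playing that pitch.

Op 1: note_on(71): voice 0 is free -> assigned | voices=[71 - -]
Op 2: note_off(71): free voice 0 | voices=[- - -]
Op 3: note_on(83): voice 0 is free -> assigned | voices=[83 - -]
Op 4: note_on(67): voice 1 is free -> assigned | voices=[83 67 -]
Op 5: note_on(65): voice 2 is free -> assigned | voices=[83 67 65]
Op 6: note_on(69): all voices busy, STEAL voice 0 (pitch 83, oldest) -> assign | voices=[69 67 65]
Op 7: note_off(67): free voice 1 | voices=[69 - 65]

Answer: none 2 0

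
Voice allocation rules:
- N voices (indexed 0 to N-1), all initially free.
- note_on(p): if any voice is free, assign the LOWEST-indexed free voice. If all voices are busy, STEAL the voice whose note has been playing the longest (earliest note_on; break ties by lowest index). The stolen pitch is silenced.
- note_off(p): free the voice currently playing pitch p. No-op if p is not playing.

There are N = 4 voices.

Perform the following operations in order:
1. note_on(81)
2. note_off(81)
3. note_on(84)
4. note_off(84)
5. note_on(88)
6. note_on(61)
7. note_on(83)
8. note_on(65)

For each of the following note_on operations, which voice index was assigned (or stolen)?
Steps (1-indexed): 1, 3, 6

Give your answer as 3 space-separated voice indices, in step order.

Op 1: note_on(81): voice 0 is free -> assigned | voices=[81 - - -]
Op 2: note_off(81): free voice 0 | voices=[- - - -]
Op 3: note_on(84): voice 0 is free -> assigned | voices=[84 - - -]
Op 4: note_off(84): free voice 0 | voices=[- - - -]
Op 5: note_on(88): voice 0 is free -> assigned | voices=[88 - - -]
Op 6: note_on(61): voice 1 is free -> assigned | voices=[88 61 - -]
Op 7: note_on(83): voice 2 is free -> assigned | voices=[88 61 83 -]
Op 8: note_on(65): voice 3 is free -> assigned | voices=[88 61 83 65]

Answer: 0 0 1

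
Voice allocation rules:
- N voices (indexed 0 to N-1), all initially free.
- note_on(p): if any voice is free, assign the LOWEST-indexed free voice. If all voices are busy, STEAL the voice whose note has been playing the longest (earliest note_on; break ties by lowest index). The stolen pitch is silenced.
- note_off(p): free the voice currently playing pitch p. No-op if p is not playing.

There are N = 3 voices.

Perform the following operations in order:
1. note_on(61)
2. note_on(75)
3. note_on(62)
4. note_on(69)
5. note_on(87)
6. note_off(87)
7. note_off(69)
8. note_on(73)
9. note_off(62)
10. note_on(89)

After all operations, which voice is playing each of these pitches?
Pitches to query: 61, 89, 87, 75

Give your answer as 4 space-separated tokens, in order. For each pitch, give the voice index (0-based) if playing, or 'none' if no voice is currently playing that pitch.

Answer: none 1 none none

Derivation:
Op 1: note_on(61): voice 0 is free -> assigned | voices=[61 - -]
Op 2: note_on(75): voice 1 is free -> assigned | voices=[61 75 -]
Op 3: note_on(62): voice 2 is free -> assigned | voices=[61 75 62]
Op 4: note_on(69): all voices busy, STEAL voice 0 (pitch 61, oldest) -> assign | voices=[69 75 62]
Op 5: note_on(87): all voices busy, STEAL voice 1 (pitch 75, oldest) -> assign | voices=[69 87 62]
Op 6: note_off(87): free voice 1 | voices=[69 - 62]
Op 7: note_off(69): free voice 0 | voices=[- - 62]
Op 8: note_on(73): voice 0 is free -> assigned | voices=[73 - 62]
Op 9: note_off(62): free voice 2 | voices=[73 - -]
Op 10: note_on(89): voice 1 is free -> assigned | voices=[73 89 -]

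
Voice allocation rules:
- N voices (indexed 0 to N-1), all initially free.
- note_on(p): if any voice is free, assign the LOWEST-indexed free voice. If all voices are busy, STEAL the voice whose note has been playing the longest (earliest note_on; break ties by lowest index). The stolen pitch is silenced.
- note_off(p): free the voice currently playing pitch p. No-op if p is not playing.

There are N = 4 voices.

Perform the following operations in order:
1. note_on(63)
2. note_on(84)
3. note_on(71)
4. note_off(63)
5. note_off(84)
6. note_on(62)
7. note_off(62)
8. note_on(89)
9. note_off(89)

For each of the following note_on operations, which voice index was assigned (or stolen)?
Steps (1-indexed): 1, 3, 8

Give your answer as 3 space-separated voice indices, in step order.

Answer: 0 2 0

Derivation:
Op 1: note_on(63): voice 0 is free -> assigned | voices=[63 - - -]
Op 2: note_on(84): voice 1 is free -> assigned | voices=[63 84 - -]
Op 3: note_on(71): voice 2 is free -> assigned | voices=[63 84 71 -]
Op 4: note_off(63): free voice 0 | voices=[- 84 71 -]
Op 5: note_off(84): free voice 1 | voices=[- - 71 -]
Op 6: note_on(62): voice 0 is free -> assigned | voices=[62 - 71 -]
Op 7: note_off(62): free voice 0 | voices=[- - 71 -]
Op 8: note_on(89): voice 0 is free -> assigned | voices=[89 - 71 -]
Op 9: note_off(89): free voice 0 | voices=[- - 71 -]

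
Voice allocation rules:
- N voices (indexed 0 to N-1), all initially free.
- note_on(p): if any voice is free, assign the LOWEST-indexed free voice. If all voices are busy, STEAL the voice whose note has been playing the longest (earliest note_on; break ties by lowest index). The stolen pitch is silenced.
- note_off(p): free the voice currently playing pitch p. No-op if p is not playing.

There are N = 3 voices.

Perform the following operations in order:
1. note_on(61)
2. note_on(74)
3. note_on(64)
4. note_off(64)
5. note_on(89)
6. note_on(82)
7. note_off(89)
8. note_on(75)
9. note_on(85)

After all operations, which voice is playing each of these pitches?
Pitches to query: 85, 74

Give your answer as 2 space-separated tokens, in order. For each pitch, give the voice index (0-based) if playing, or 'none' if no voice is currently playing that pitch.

Op 1: note_on(61): voice 0 is free -> assigned | voices=[61 - -]
Op 2: note_on(74): voice 1 is free -> assigned | voices=[61 74 -]
Op 3: note_on(64): voice 2 is free -> assigned | voices=[61 74 64]
Op 4: note_off(64): free voice 2 | voices=[61 74 -]
Op 5: note_on(89): voice 2 is free -> assigned | voices=[61 74 89]
Op 6: note_on(82): all voices busy, STEAL voice 0 (pitch 61, oldest) -> assign | voices=[82 74 89]
Op 7: note_off(89): free voice 2 | voices=[82 74 -]
Op 8: note_on(75): voice 2 is free -> assigned | voices=[82 74 75]
Op 9: note_on(85): all voices busy, STEAL voice 1 (pitch 74, oldest) -> assign | voices=[82 85 75]

Answer: 1 none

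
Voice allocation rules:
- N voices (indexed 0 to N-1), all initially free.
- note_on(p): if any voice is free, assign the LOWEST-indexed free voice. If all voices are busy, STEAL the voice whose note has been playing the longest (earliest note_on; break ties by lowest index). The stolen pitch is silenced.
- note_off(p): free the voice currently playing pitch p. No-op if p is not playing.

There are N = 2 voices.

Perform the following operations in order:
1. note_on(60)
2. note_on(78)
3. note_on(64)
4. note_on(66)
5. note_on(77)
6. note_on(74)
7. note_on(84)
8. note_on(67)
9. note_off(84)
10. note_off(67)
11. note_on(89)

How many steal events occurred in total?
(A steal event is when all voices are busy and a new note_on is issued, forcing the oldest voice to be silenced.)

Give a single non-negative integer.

Answer: 6

Derivation:
Op 1: note_on(60): voice 0 is free -> assigned | voices=[60 -]
Op 2: note_on(78): voice 1 is free -> assigned | voices=[60 78]
Op 3: note_on(64): all voices busy, STEAL voice 0 (pitch 60, oldest) -> assign | voices=[64 78]
Op 4: note_on(66): all voices busy, STEAL voice 1 (pitch 78, oldest) -> assign | voices=[64 66]
Op 5: note_on(77): all voices busy, STEAL voice 0 (pitch 64, oldest) -> assign | voices=[77 66]
Op 6: note_on(74): all voices busy, STEAL voice 1 (pitch 66, oldest) -> assign | voices=[77 74]
Op 7: note_on(84): all voices busy, STEAL voice 0 (pitch 77, oldest) -> assign | voices=[84 74]
Op 8: note_on(67): all voices busy, STEAL voice 1 (pitch 74, oldest) -> assign | voices=[84 67]
Op 9: note_off(84): free voice 0 | voices=[- 67]
Op 10: note_off(67): free voice 1 | voices=[- -]
Op 11: note_on(89): voice 0 is free -> assigned | voices=[89 -]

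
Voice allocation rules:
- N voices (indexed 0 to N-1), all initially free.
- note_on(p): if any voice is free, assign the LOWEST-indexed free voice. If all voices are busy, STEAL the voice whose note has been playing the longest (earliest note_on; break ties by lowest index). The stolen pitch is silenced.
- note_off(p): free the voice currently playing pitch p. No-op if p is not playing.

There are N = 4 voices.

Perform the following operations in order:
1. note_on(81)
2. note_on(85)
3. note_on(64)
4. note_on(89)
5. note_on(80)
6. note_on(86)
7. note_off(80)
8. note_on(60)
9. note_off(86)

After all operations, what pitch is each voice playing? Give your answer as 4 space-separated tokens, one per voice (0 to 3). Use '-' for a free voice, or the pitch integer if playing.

Answer: 60 - 64 89

Derivation:
Op 1: note_on(81): voice 0 is free -> assigned | voices=[81 - - -]
Op 2: note_on(85): voice 1 is free -> assigned | voices=[81 85 - -]
Op 3: note_on(64): voice 2 is free -> assigned | voices=[81 85 64 -]
Op 4: note_on(89): voice 3 is free -> assigned | voices=[81 85 64 89]
Op 5: note_on(80): all voices busy, STEAL voice 0 (pitch 81, oldest) -> assign | voices=[80 85 64 89]
Op 6: note_on(86): all voices busy, STEAL voice 1 (pitch 85, oldest) -> assign | voices=[80 86 64 89]
Op 7: note_off(80): free voice 0 | voices=[- 86 64 89]
Op 8: note_on(60): voice 0 is free -> assigned | voices=[60 86 64 89]
Op 9: note_off(86): free voice 1 | voices=[60 - 64 89]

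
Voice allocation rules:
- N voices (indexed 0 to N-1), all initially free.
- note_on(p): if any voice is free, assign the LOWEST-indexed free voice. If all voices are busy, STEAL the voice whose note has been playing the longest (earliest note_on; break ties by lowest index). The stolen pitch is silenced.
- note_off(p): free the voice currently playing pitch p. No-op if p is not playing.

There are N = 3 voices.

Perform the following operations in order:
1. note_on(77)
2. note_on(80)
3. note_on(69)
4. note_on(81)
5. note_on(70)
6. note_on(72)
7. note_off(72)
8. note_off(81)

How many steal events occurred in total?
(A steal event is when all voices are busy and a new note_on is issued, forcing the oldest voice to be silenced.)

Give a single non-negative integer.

Answer: 3

Derivation:
Op 1: note_on(77): voice 0 is free -> assigned | voices=[77 - -]
Op 2: note_on(80): voice 1 is free -> assigned | voices=[77 80 -]
Op 3: note_on(69): voice 2 is free -> assigned | voices=[77 80 69]
Op 4: note_on(81): all voices busy, STEAL voice 0 (pitch 77, oldest) -> assign | voices=[81 80 69]
Op 5: note_on(70): all voices busy, STEAL voice 1 (pitch 80, oldest) -> assign | voices=[81 70 69]
Op 6: note_on(72): all voices busy, STEAL voice 2 (pitch 69, oldest) -> assign | voices=[81 70 72]
Op 7: note_off(72): free voice 2 | voices=[81 70 -]
Op 8: note_off(81): free voice 0 | voices=[- 70 -]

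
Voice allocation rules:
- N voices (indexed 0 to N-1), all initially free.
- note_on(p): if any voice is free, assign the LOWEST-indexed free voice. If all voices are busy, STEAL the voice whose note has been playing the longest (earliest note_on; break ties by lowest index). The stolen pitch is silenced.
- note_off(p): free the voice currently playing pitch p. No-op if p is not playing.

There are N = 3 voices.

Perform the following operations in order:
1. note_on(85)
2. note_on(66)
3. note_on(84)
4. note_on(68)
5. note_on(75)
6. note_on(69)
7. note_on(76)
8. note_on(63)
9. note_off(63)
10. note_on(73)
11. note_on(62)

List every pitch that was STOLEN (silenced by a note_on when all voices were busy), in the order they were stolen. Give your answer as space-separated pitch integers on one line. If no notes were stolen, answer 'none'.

Op 1: note_on(85): voice 0 is free -> assigned | voices=[85 - -]
Op 2: note_on(66): voice 1 is free -> assigned | voices=[85 66 -]
Op 3: note_on(84): voice 2 is free -> assigned | voices=[85 66 84]
Op 4: note_on(68): all voices busy, STEAL voice 0 (pitch 85, oldest) -> assign | voices=[68 66 84]
Op 5: note_on(75): all voices busy, STEAL voice 1 (pitch 66, oldest) -> assign | voices=[68 75 84]
Op 6: note_on(69): all voices busy, STEAL voice 2 (pitch 84, oldest) -> assign | voices=[68 75 69]
Op 7: note_on(76): all voices busy, STEAL voice 0 (pitch 68, oldest) -> assign | voices=[76 75 69]
Op 8: note_on(63): all voices busy, STEAL voice 1 (pitch 75, oldest) -> assign | voices=[76 63 69]
Op 9: note_off(63): free voice 1 | voices=[76 - 69]
Op 10: note_on(73): voice 1 is free -> assigned | voices=[76 73 69]
Op 11: note_on(62): all voices busy, STEAL voice 2 (pitch 69, oldest) -> assign | voices=[76 73 62]

Answer: 85 66 84 68 75 69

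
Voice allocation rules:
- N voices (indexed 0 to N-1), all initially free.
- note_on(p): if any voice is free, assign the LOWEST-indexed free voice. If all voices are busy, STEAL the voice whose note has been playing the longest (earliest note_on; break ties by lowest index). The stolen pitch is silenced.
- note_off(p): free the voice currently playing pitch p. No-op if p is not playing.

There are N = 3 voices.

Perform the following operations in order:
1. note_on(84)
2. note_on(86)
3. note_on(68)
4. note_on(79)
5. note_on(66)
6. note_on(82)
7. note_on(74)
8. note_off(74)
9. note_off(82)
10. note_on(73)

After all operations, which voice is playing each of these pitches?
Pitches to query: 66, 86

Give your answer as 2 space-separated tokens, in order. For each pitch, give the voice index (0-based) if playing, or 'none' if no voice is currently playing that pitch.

Answer: 1 none

Derivation:
Op 1: note_on(84): voice 0 is free -> assigned | voices=[84 - -]
Op 2: note_on(86): voice 1 is free -> assigned | voices=[84 86 -]
Op 3: note_on(68): voice 2 is free -> assigned | voices=[84 86 68]
Op 4: note_on(79): all voices busy, STEAL voice 0 (pitch 84, oldest) -> assign | voices=[79 86 68]
Op 5: note_on(66): all voices busy, STEAL voice 1 (pitch 86, oldest) -> assign | voices=[79 66 68]
Op 6: note_on(82): all voices busy, STEAL voice 2 (pitch 68, oldest) -> assign | voices=[79 66 82]
Op 7: note_on(74): all voices busy, STEAL voice 0 (pitch 79, oldest) -> assign | voices=[74 66 82]
Op 8: note_off(74): free voice 0 | voices=[- 66 82]
Op 9: note_off(82): free voice 2 | voices=[- 66 -]
Op 10: note_on(73): voice 0 is free -> assigned | voices=[73 66 -]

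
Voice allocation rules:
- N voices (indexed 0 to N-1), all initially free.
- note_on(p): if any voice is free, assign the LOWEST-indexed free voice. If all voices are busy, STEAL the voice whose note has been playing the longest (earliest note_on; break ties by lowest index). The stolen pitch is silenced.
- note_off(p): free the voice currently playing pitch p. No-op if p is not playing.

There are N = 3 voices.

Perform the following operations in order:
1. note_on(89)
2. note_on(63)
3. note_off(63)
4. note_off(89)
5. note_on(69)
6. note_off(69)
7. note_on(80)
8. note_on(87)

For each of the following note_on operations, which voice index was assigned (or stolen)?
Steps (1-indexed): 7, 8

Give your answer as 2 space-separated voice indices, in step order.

Answer: 0 1

Derivation:
Op 1: note_on(89): voice 0 is free -> assigned | voices=[89 - -]
Op 2: note_on(63): voice 1 is free -> assigned | voices=[89 63 -]
Op 3: note_off(63): free voice 1 | voices=[89 - -]
Op 4: note_off(89): free voice 0 | voices=[- - -]
Op 5: note_on(69): voice 0 is free -> assigned | voices=[69 - -]
Op 6: note_off(69): free voice 0 | voices=[- - -]
Op 7: note_on(80): voice 0 is free -> assigned | voices=[80 - -]
Op 8: note_on(87): voice 1 is free -> assigned | voices=[80 87 -]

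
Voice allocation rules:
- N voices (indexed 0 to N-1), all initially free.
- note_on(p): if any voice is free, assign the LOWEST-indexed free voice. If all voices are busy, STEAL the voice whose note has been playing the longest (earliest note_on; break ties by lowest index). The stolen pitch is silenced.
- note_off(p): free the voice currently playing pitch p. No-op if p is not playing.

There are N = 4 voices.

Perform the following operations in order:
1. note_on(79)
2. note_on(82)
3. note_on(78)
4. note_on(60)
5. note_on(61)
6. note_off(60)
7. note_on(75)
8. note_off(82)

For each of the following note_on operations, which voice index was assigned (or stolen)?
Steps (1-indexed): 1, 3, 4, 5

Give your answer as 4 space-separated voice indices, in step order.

Op 1: note_on(79): voice 0 is free -> assigned | voices=[79 - - -]
Op 2: note_on(82): voice 1 is free -> assigned | voices=[79 82 - -]
Op 3: note_on(78): voice 2 is free -> assigned | voices=[79 82 78 -]
Op 4: note_on(60): voice 3 is free -> assigned | voices=[79 82 78 60]
Op 5: note_on(61): all voices busy, STEAL voice 0 (pitch 79, oldest) -> assign | voices=[61 82 78 60]
Op 6: note_off(60): free voice 3 | voices=[61 82 78 -]
Op 7: note_on(75): voice 3 is free -> assigned | voices=[61 82 78 75]
Op 8: note_off(82): free voice 1 | voices=[61 - 78 75]

Answer: 0 2 3 0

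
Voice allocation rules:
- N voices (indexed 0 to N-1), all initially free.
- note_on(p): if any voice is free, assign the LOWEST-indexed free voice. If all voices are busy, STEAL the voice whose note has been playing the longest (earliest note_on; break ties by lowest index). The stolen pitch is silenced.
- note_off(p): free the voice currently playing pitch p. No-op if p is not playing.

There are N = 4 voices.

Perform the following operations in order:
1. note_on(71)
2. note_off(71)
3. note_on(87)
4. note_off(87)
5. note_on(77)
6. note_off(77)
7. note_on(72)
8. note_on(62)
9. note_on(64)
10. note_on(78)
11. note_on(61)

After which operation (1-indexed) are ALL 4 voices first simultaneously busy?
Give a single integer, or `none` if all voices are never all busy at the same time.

Answer: 10

Derivation:
Op 1: note_on(71): voice 0 is free -> assigned | voices=[71 - - -]
Op 2: note_off(71): free voice 0 | voices=[- - - -]
Op 3: note_on(87): voice 0 is free -> assigned | voices=[87 - - -]
Op 4: note_off(87): free voice 0 | voices=[- - - -]
Op 5: note_on(77): voice 0 is free -> assigned | voices=[77 - - -]
Op 6: note_off(77): free voice 0 | voices=[- - - -]
Op 7: note_on(72): voice 0 is free -> assigned | voices=[72 - - -]
Op 8: note_on(62): voice 1 is free -> assigned | voices=[72 62 - -]
Op 9: note_on(64): voice 2 is free -> assigned | voices=[72 62 64 -]
Op 10: note_on(78): voice 3 is free -> assigned | voices=[72 62 64 78]
Op 11: note_on(61): all voices busy, STEAL voice 0 (pitch 72, oldest) -> assign | voices=[61 62 64 78]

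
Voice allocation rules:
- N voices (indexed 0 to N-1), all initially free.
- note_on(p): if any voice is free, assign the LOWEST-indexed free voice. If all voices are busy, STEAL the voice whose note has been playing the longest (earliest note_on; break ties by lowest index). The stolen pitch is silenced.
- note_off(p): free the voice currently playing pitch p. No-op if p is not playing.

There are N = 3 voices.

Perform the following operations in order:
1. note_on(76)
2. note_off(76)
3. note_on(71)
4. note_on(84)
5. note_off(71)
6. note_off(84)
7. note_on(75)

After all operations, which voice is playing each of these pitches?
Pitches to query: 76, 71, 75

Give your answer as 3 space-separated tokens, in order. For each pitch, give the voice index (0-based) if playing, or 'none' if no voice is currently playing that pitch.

Answer: none none 0

Derivation:
Op 1: note_on(76): voice 0 is free -> assigned | voices=[76 - -]
Op 2: note_off(76): free voice 0 | voices=[- - -]
Op 3: note_on(71): voice 0 is free -> assigned | voices=[71 - -]
Op 4: note_on(84): voice 1 is free -> assigned | voices=[71 84 -]
Op 5: note_off(71): free voice 0 | voices=[- 84 -]
Op 6: note_off(84): free voice 1 | voices=[- - -]
Op 7: note_on(75): voice 0 is free -> assigned | voices=[75 - -]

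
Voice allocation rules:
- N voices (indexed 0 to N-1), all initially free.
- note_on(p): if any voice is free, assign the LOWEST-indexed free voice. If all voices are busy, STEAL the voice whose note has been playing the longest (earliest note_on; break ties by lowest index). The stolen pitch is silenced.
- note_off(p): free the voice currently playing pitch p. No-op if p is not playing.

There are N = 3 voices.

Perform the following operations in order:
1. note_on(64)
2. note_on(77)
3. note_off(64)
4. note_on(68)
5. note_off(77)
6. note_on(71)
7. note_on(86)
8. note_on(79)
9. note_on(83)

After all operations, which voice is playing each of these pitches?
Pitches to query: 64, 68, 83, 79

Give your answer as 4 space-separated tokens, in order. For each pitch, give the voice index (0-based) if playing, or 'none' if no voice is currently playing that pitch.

Answer: none none 1 0

Derivation:
Op 1: note_on(64): voice 0 is free -> assigned | voices=[64 - -]
Op 2: note_on(77): voice 1 is free -> assigned | voices=[64 77 -]
Op 3: note_off(64): free voice 0 | voices=[- 77 -]
Op 4: note_on(68): voice 0 is free -> assigned | voices=[68 77 -]
Op 5: note_off(77): free voice 1 | voices=[68 - -]
Op 6: note_on(71): voice 1 is free -> assigned | voices=[68 71 -]
Op 7: note_on(86): voice 2 is free -> assigned | voices=[68 71 86]
Op 8: note_on(79): all voices busy, STEAL voice 0 (pitch 68, oldest) -> assign | voices=[79 71 86]
Op 9: note_on(83): all voices busy, STEAL voice 1 (pitch 71, oldest) -> assign | voices=[79 83 86]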